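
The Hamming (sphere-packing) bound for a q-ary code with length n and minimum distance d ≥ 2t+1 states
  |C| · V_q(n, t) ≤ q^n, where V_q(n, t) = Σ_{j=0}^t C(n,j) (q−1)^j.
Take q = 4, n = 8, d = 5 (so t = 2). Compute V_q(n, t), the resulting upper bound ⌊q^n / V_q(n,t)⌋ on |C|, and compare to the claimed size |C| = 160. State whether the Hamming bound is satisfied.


V_q(n, t) = 277, q^n = 65536, Hamming bound = 236, |C| = 160 ≤ bound (satisfied).

Step 1: Compute V_q(n, t) = Σ_{j=0}^2 C(n, j) (q−1)^j.
  j = 0: C(8,0)·(3)^0 = 1·1 = 1.
  j = 1: C(8,1)·(3)^1 = 8·3 = 24.
  j = 2: C(8,2)·(3)^2 = 28·9 = 252.
  V_q(n, t) = 1 + 24 + 252 = 277.
Step 2: q^n = 4^8 = 65536.
Step 3: Hamming bound ⌊q^n / V_q(n,t)⌋ = ⌊65536/277⌋ = 236.
Step 4: Compare |C| = 160 to 236: satisfied.
The claimed |C| lies below the Hamming bound.


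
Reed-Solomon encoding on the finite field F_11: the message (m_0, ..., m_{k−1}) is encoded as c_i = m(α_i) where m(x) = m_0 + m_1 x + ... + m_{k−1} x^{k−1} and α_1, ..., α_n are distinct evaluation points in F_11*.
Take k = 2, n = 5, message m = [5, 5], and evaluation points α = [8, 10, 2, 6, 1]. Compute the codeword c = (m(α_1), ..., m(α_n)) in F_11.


c = [1, 0, 4, 2, 10]

Message polynomial: m(x) = 5 + 5·x (mod 11).
For each evaluation point α_i, compute m(α_i) mod 11:
  α_1 = 8: Horner steps 5 → 1, so m(8) = 1.
  α_2 = 10: Horner steps 5 → 0, so m(10) = 0.
  α_3 = 2: Horner steps 5 → 4, so m(2) = 4.
  α_4 = 6: Horner steps 5 → 2, so m(6) = 2.
  α_5 = 1: Horner steps 5 → 10, so m(1) = 10.
Codeword c = [1, 0, 4, 2, 10] ∈ F_11^5.


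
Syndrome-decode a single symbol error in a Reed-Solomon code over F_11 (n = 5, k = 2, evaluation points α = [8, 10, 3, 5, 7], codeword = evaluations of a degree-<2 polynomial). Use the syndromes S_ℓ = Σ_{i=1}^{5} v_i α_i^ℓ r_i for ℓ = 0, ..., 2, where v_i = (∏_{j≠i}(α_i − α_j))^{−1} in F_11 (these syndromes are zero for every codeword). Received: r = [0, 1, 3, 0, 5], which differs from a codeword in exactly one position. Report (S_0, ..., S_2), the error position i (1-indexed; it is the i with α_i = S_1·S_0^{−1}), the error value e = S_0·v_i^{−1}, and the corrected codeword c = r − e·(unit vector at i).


S = (3, 4, 9), error at position 4, error magnitude e = 7, c = [0, 1, 3, 4, 5].

Step 1: column multipliers v_i = (∏_{j≠i}(α_i − α_j))^{−1} mod 11.
  i = 1 (α = 8): (8−10)(8−3)(8−5)(8−7) = (−2)·5·3·1 = −30 ≡ 3, so v_1 = 3^{−1} = 4 (mod 11).
  i = 2 (α = 10): (10−8)(10−3)(10−5)(10−7) = 2·7·5·3 = 210 ≡ 1, so v_2 = 1^{−1} = 1 (mod 11).
  i = 3 (α = 3): (3−8)(3−10)(3−5)(3−7) = (−5)·(−7)·(−2)·(−4) = 280 ≡ 5, so v_3 = 5^{−1} = 9 (mod 11).
  i = 4 (α = 5): (5−8)(5−10)(5−3)(5−7) = (−3)·(−5)·2·(−2) = −60 ≡ 6, so v_4 = 6^{−1} = 2 (mod 11).
  i = 5 (α = 7): (7−8)(7−10)(7−3)(7−5) = (−1)·(−3)·4·2 = 24 ≡ 2, so v_5 = 2^{−1} = 6 (mod 11).
  v = [4, 1, 9, 2, 6].
Step 2: syndromes of r = [0, 1, 3, 0, 5] (all sums mod 11).
  S_0 = Σ v_i r_i = 4·0 + 1·1 + 9·3 + 2·0 + 6·5 = 58 ≡ 3.
  S_1 = Σ v_i α_i r_i = 4·8·0 + 1·10·1 + 9·3·3 + 2·5·0 + 6·7·5 = 301 ≡ 4.
  α_i^2 mod 11 = [9, 1, 9, 3, 5].
  S_2 = Σ v_i α_i^2 r_i = 4·9·0 + 1·1·1 + 9·9·3 + 2·3·0 + 6·5·5 = 394 ≡ 9.
  S = (3, 4, 9) ≠ 0, so r is not a codeword (an error is present).
Step 3: locate the error. For a single error e at position i, S_ℓ = v_i·e·α_i^ℓ, so α_err = S_1/S_0.
  S_0^{−1} = 3^{−1} = 4 (mod 11), so α_err = 4·4 = 16 ≡ 5 = α_4. Error position i = 4.
  Consistency check: S_2/S_1 = 9·3 = 27 ≡ 5 = α_err ✓ (single-error assumption holds).
Step 4: error magnitude e = S_0/v_4 = S_0·∏_{j≠4}(α_4 − α_j) = 3·6 = 18 ≡ 7 (mod 11).
Step 5: correct position 4: c_4 = r_4 − e = 0 − 7 ≡ 4 (mod 11). Hence c = [0, 1, 3, 4, 5].
  Check: interpolating c through the α_i gives m(x) = 7 + 6·x (degree < 2) with m(α_i) = c_i for every i, so c is indeed a codeword.


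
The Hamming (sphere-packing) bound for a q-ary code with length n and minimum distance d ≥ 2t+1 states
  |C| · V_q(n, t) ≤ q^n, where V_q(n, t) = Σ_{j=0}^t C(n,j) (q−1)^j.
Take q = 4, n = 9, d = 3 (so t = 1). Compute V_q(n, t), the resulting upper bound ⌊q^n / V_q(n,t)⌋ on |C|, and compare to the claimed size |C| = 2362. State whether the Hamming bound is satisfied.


V_q(n, t) = 28, q^n = 262144, Hamming bound = 9362, |C| = 2362 ≤ bound (satisfied).

Step 1: Compute V_q(n, t) = Σ_{j=0}^1 C(n, j) (q−1)^j.
  j = 0: C(9,0)·(3)^0 = 1·1 = 1.
  j = 1: C(9,1)·(3)^1 = 9·3 = 27.
  V_q(n, t) = 1 + 27 = 28.
Step 2: q^n = 4^9 = 262144.
Step 3: Hamming bound ⌊q^n / V_q(n,t)⌋ = ⌊262144/28⌋ = 9362.
Step 4: Compare |C| = 2362 to 9362: satisfied.
The claimed |C| lies below the Hamming bound.


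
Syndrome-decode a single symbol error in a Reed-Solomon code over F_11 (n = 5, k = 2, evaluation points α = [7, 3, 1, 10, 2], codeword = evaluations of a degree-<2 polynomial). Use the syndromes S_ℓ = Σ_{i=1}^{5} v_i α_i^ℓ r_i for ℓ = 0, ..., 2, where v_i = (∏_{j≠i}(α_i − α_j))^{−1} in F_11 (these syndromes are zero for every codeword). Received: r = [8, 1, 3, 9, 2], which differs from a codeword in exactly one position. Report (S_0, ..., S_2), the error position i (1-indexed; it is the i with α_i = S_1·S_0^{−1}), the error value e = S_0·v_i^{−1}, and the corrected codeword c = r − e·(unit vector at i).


S = (3, 8, 3), error at position 4, error magnitude e = 4, c = [8, 1, 3, 5, 2].

Step 1: column multipliers v_i = (∏_{j≠i}(α_i − α_j))^{−1} mod 11.
  i = 1 (α = 7): (7−3)(7−1)(7−10)(7−2) = 4·6·(−3)·5 = −360 ≡ 3, so v_1 = 3^{−1} = 4 (mod 11).
  i = 2 (α = 3): (3−7)(3−1)(3−10)(3−2) = (−4)·2·(−7)·1 = 56 ≡ 1, so v_2 = 1^{−1} = 1 (mod 11).
  i = 3 (α = 1): (1−7)(1−3)(1−10)(1−2) = (−6)·(−2)·(−9)·(−1) = 108 ≡ 9, so v_3 = 9^{−1} = 5 (mod 11).
  i = 4 (α = 10): (10−7)(10−3)(10−1)(10−2) = 3·7·9·8 = 1512 ≡ 5, so v_4 = 5^{−1} = 9 (mod 11).
  i = 5 (α = 2): (2−7)(2−3)(2−1)(2−10) = (−5)·(−1)·1·(−8) = −40 ≡ 4, so v_5 = 4^{−1} = 3 (mod 11).
  v = [4, 1, 5, 9, 3].
Step 2: syndromes of r = [8, 1, 3, 9, 2] (all sums mod 11).
  S_0 = Σ v_i r_i = 4·8 + 1·1 + 5·3 + 9·9 + 3·2 = 135 ≡ 3.
  S_1 = Σ v_i α_i r_i = 4·7·8 + 1·3·1 + 5·1·3 + 9·10·9 + 3·2·2 = 1064 ≡ 8.
  α_i^2 mod 11 = [5, 9, 1, 1, 4].
  S_2 = Σ v_i α_i^2 r_i = 4·5·8 + 1·9·1 + 5·1·3 + 9·1·9 + 3·4·2 = 289 ≡ 3.
  S = (3, 8, 3) ≠ 0, so r is not a codeword (an error is present).
Step 3: locate the error. For a single error e at position i, S_ℓ = v_i·e·α_i^ℓ, so α_err = S_1/S_0.
  S_0^{−1} = 3^{−1} = 4 (mod 11), so α_err = 8·4 = 32 ≡ 10 = α_4. Error position i = 4.
  Consistency check: S_2/S_1 = 3·7 = 21 ≡ 10 = α_err ✓ (single-error assumption holds).
Step 4: error magnitude e = S_0/v_4 = S_0·∏_{j≠4}(α_4 − α_j) = 3·5 = 15 ≡ 4 (mod 11).
Step 5: correct position 4: c_4 = r_4 − e = 9 − 4 ≡ 5 (mod 11). Hence c = [8, 1, 3, 5, 2].
  Check: interpolating c through the α_i gives m(x) = 4 + 10·x (degree < 2) with m(α_i) = c_i for every i, so c is indeed a codeword.


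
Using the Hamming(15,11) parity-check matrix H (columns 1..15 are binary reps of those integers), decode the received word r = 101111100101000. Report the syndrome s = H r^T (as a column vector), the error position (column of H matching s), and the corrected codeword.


s = (0, 1, 0, 0)^T, error position = 4, corrected codeword c = 101011100101000

Compute s = H r^T mod 2 one row at a time:
  s_1 = 0 + 0 + 1 + 0 + 1 + 0 + 0 + 0 = 2 ≡ 0 (mod 2).
  s_2 = 1 + 1 + 1 + 1 + 1 + 0 + 0 + 0 = 5 ≡ 1 (mod 2).
  s_3 = 0 + 1 + 1 + 1 + 1 + 0 + 0 + 0 = 4 ≡ 0 (mod 2).
  s_4 = 1 + 1 + 1 + 1 + 0 + 0 + 0 + 0 = 4 ≡ 0 (mod 2).
s = (0, 1, 0, 0)^T — this equals column 4 of H (binary 0100), so error is at position 4.
Correct: flip bit 4 of r = 101111100101000 to get c = 101011100101000.


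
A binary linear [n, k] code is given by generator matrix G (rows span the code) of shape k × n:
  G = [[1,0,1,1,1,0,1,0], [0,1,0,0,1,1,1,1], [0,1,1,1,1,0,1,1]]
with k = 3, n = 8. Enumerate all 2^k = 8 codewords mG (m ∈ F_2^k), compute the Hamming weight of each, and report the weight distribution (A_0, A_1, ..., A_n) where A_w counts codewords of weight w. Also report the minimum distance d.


Weight distribution: A_0 = 1, A_3 = 2, A_4 = 1, A_5 = 2, A_6 = 2. Minimum distance d = 3.

Enumerate all 2^3 = 8 messages m ∈ F_2^3.
For each, compute codeword c = mG in F_2^8, then tally its weight.
  m = 000 → c = 00000000, weight = 0.
  m = 100 → c = 10111010, weight = 5.
  m = 010 → c = 01001111, weight = 5.
  m = 110 → c = 11110101, weight = 6.
  m = 001 → c = 01111011, weight = 6.
  m = 101 → c = 11000001, weight = 3.
  m = 011 → c = 00110100, weight = 3.
  m = 111 → c = 10001110, weight = 4.
Tally weights:
  weight 0: 1 codewords.
  weight 3: 2 codewords.
  weight 4: 1 codewords.
  weight 5: 2 codewords.
  weight 6: 2 codewords.
Minimum distance d = smallest w > 0 with A_w > 0 = 3.
Sanity: Σ A_w = 8 = 2^3 = 8 ✓.


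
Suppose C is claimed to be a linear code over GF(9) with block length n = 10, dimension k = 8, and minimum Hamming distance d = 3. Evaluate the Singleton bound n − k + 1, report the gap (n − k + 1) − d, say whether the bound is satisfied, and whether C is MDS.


Singleton RHS = n − k + 1 = 3, slack = 0, bound satisfied, MDS.

Singleton bound: d ≤ n − k + 1.
Here n = 10, k = 8, so n − k + 1 = 3.
Given d = 3, check d ≤ 3: YES.
Slack = (n − k + 1) − d = 0.
The code is MDS (slack = 0).
Description: the claimed parameters are [10, 8, 3]_9; such a code would be MDS (meets Singleton bound).


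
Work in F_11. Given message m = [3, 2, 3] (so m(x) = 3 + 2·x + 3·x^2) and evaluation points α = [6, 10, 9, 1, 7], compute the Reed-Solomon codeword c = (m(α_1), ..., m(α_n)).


c = [2, 4, 0, 8, 10]

Message polynomial: m(x) = 3 + 2·x + 3·x^2 (mod 11).
For each evaluation point α_i, compute m(α_i) mod 11:
  α_1 = 6: Horner steps 3 → 9 → 2, so m(6) = 2.
  α_2 = 10: Horner steps 3 → 10 → 4, so m(10) = 4.
  α_3 = 9: Horner steps 3 → 7 → 0, so m(9) = 0.
  α_4 = 1: Horner steps 3 → 5 → 8, so m(1) = 8.
  α_5 = 7: Horner steps 3 → 1 → 10, so m(7) = 10.
Codeword c = [2, 4, 0, 8, 10] ∈ F_11^5.


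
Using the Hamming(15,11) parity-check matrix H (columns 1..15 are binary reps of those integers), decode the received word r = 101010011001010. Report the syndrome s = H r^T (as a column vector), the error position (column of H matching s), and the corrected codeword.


s = (0, 1, 0, 0)^T, error position = 4, corrected codeword c = 101110011001010

Compute s = H r^T mod 2 one row at a time:
  s_1 = 1 + 1 + 0 + 0 + 1 + 0 + 1 + 0 = 4 ≡ 0 (mod 2).
  s_2 = 0 + 1 + 0 + 0 + 1 + 0 + 1 + 0 = 3 ≡ 1 (mod 2).
  s_3 = 0 + 1 + 0 + 0 + 0 + 0 + 1 + 0 = 2 ≡ 0 (mod 2).
  s_4 = 1 + 1 + 1 + 0 + 1 + 0 + 0 + 0 = 4 ≡ 0 (mod 2).
s = (0, 1, 0, 0)^T — this equals column 4 of H (binary 0100), so error is at position 4.
Correct: flip bit 4 of r = 101010011001010 to get c = 101110011001010.


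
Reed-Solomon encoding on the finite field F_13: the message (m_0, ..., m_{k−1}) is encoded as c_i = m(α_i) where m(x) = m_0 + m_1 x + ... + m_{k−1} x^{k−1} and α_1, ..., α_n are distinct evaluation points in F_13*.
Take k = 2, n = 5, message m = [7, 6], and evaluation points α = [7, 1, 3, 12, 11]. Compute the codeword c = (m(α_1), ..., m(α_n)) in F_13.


c = [10, 0, 12, 1, 8]

Message polynomial: m(x) = 7 + 6·x (mod 13).
For each evaluation point α_i, compute m(α_i) mod 13:
  α_1 = 7: Horner steps 6 → 10, so m(7) = 10.
  α_2 = 1: Horner steps 6 → 0, so m(1) = 0.
  α_3 = 3: Horner steps 6 → 12, so m(3) = 12.
  α_4 = 12: Horner steps 6 → 1, so m(12) = 1.
  α_5 = 11: Horner steps 6 → 8, so m(11) = 8.
Codeword c = [10, 0, 12, 1, 8] ∈ F_13^5.


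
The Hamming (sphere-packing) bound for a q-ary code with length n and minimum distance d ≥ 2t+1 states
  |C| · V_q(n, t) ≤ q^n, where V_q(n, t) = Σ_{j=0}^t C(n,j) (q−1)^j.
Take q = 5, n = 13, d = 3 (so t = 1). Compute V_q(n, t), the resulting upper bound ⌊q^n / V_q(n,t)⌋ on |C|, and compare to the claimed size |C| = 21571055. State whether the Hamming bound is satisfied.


V_q(n, t) = 53, q^n = 1220703125, Hamming bound = 23032134, |C| = 21571055 ≤ bound (satisfied).

Step 1: Compute V_q(n, t) = Σ_{j=0}^1 C(n, j) (q−1)^j.
  j = 0: C(13,0)·(4)^0 = 1·1 = 1.
  j = 1: C(13,1)·(4)^1 = 13·4 = 52.
  V_q(n, t) = 1 + 52 = 53.
Step 2: q^n = 5^13 = 1220703125.
Step 3: Hamming bound ⌊q^n / V_q(n,t)⌋ = ⌊1220703125/53⌋ = 23032134.
Step 4: Compare |C| = 21571055 to 23032134: satisfied.
The claimed |C| lies below the Hamming bound.


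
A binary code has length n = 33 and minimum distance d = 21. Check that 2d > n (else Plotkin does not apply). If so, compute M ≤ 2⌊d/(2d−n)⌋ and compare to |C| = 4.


Plotkin bound M ≤ 4; given |C| = 4 ≤ bound (satisfied).

Check applicability: 2d = 42, n = 33.
2d − n = 9 > 0, so Plotkin applies.
Compute d/(2d−n) = 21/9 ≈ 2.3333.
⌊d/(2d−n)⌋ = 2.
Plotkin bound: M ≤ 2·2 = 4.
Given |C| = 4, check: satisfied.
This |C| is at the Plotkin bound.


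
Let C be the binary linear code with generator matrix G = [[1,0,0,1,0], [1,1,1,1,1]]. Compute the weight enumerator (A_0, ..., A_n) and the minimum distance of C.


Weight distribution: A_0 = 1, A_2 = 1, A_3 = 1, A_5 = 1. Minimum distance d = 2.

Enumerate all 2^2 = 4 messages m ∈ F_2^2.
For each, compute codeword c = mG in F_2^5, then tally its weight.
  m = 00 → c = 00000, weight = 0.
  m = 10 → c = 10010, weight = 2.
  m = 01 → c = 11111, weight = 5.
  m = 11 → c = 01101, weight = 3.
Tally weights:
  weight 0: 1 codewords.
  weight 2: 1 codewords.
  weight 3: 1 codewords.
  weight 5: 1 codewords.
Minimum distance d = smallest w > 0 with A_w > 0 = 2.
Sanity: Σ A_w = 4 = 2^2 = 4 ✓.


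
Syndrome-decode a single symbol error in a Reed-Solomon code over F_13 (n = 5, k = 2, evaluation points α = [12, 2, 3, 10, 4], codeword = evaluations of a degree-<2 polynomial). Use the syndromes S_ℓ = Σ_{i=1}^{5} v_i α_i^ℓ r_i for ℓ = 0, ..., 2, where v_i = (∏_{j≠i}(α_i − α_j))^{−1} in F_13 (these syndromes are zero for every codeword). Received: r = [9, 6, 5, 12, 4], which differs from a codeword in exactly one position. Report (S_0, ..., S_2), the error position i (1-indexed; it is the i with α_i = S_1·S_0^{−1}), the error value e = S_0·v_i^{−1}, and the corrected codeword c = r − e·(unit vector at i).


S = (10, 9, 12), error at position 4, error magnitude e = 1, c = [9, 6, 5, 11, 4].

Step 1: column multipliers v_i = (∏_{j≠i}(α_i − α_j))^{−1} mod 13.
  i = 1 (α = 12): (12−2)(12−3)(12−10)(12−4) = 10·9·2·8 = 1440 ≡ 10, so v_1 = 10^{−1} = 4 (mod 13).
  i = 2 (α = 2): (2−12)(2−3)(2−10)(2−4) = (−10)·(−1)·(−8)·(−2) = 160 ≡ 4, so v_2 = 4^{−1} = 10 (mod 13).
  i = 3 (α = 3): (3−12)(3−2)(3−10)(3−4) = (−9)·1·(−7)·(−1) = −63 ≡ 2, so v_3 = 2^{−1} = 7 (mod 13).
  i = 4 (α = 10): (10−12)(10−2)(10−3)(10−4) = (−2)·8·7·6 = −672 ≡ 4, so v_4 = 4^{−1} = 10 (mod 13).
  i = 5 (α = 4): (4−12)(4−2)(4−3)(4−10) = (−8)·2·1·(−6) = 96 ≡ 5, so v_5 = 5^{−1} = 8 (mod 13).
  v = [4, 10, 7, 10, 8].
Step 2: syndromes of r = [9, 6, 5, 12, 4] (all sums mod 13).
  S_0 = Σ v_i r_i = 4·9 + 10·6 + 7·5 + 10·12 + 8·4 = 283 ≡ 10.
  S_1 = Σ v_i α_i r_i = 4·12·9 + 10·2·6 + 7·3·5 + 10·10·12 + 8·4·4 = 1985 ≡ 9.
  α_i^2 mod 13 = [1, 4, 9, 9, 3].
  S_2 = Σ v_i α_i^2 r_i = 4·1·9 + 10·4·6 + 7·9·5 + 10·9·12 + 8·3·4 = 1767 ≡ 12.
  S = (10, 9, 12) ≠ 0, so r is not a codeword (an error is present).
Step 3: locate the error. For a single error e at position i, S_ℓ = v_i·e·α_i^ℓ, so α_err = S_1/S_0.
  S_0^{−1} = 10^{−1} = 4 (mod 13), so α_err = 9·4 = 36 ≡ 10 = α_4. Error position i = 4.
  Consistency check: S_2/S_1 = 12·3 = 36 ≡ 10 = α_err ✓ (single-error assumption holds).
Step 4: error magnitude e = S_0/v_4 = S_0·∏_{j≠4}(α_4 − α_j) = 10·4 = 40 ≡ 1 (mod 13).
Step 5: correct position 4: c_4 = r_4 − e = 12 − 1 ≡ 11 (mod 13). Hence c = [9, 6, 5, 11, 4].
  Check: interpolating c through the α_i gives m(x) = 8 + 12·x (degree < 2) with m(α_i) = c_i for every i, so c is indeed a codeword.


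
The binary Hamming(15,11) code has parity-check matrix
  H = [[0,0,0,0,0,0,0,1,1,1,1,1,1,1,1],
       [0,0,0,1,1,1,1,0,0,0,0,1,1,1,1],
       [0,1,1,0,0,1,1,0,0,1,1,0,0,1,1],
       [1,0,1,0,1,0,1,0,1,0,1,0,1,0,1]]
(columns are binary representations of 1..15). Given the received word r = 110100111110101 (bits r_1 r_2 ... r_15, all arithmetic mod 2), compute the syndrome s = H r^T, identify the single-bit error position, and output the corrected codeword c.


s = (0, 0, 1, 0)^T, error position = 2, corrected codeword c = 100100111110101

Compute s = H r^T mod 2 one row at a time:
  s_1 = 1 + 1 + 1 + 1 + 0 + 1 + 0 + 1 = 6 ≡ 0 (mod 2).
  s_2 = 1 + 0 + 0 + 1 + 0 + 1 + 0 + 1 = 4 ≡ 0 (mod 2).
  s_3 = 1 + 0 + 0 + 1 + 1 + 1 + 0 + 1 = 5 ≡ 1 (mod 2).
  s_4 = 1 + 0 + 0 + 1 + 1 + 1 + 1 + 1 = 6 ≡ 0 (mod 2).
s = (0, 0, 1, 0)^T — this equals column 2 of H (binary 0010), so error is at position 2.
Correct: flip bit 2 of r = 110100111110101 to get c = 100100111110101.


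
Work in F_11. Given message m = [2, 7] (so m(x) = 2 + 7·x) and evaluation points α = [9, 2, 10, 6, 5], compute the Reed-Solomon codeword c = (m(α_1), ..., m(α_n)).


c = [10, 5, 6, 0, 4]

Message polynomial: m(x) = 2 + 7·x (mod 11).
For each evaluation point α_i, compute m(α_i) mod 11:
  α_1 = 9: Horner steps 7 → 10, so m(9) = 10.
  α_2 = 2: Horner steps 7 → 5, so m(2) = 5.
  α_3 = 10: Horner steps 7 → 6, so m(10) = 6.
  α_4 = 6: Horner steps 7 → 0, so m(6) = 0.
  α_5 = 5: Horner steps 7 → 4, so m(5) = 4.
Codeword c = [10, 5, 6, 0, 4] ∈ F_11^5.


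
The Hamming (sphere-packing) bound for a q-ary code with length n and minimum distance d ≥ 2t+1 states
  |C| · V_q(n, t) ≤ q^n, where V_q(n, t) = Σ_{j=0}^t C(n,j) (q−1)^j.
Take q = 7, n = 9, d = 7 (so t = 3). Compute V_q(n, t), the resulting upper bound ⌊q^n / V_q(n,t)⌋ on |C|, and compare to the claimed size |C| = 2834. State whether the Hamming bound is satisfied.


V_q(n, t) = 19495, q^n = 40353607, Hamming bound = 2069, |C| = 2834 > bound (violated).

Step 1: Compute V_q(n, t) = Σ_{j=0}^3 C(n, j) (q−1)^j.
  j = 0: C(9,0)·(6)^0 = 1·1 = 1.
  j = 1: C(9,1)·(6)^1 = 9·6 = 54.
  j = 2: C(9,2)·(6)^2 = 36·36 = 1296.
  j = 3: C(9,3)·(6)^3 = 84·216 = 18144.
  V_q(n, t) = 1 + 54 + 1296 + 18144 = 19495.
Step 2: q^n = 7^9 = 40353607.
Step 3: Hamming bound ⌊q^n / V_q(n,t)⌋ = ⌊40353607/19495⌋ = 2069.
Step 4: Compare |C| = 2834 to 2069: violated.
The claimed |C| lies above the Hamming bound, so no 7-ary code of length 9 with d ≥ 7 can have 2834 codewords.


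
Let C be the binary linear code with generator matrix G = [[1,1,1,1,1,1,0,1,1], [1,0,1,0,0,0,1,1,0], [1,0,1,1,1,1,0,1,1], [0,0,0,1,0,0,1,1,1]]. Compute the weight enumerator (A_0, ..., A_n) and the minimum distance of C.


Weight distribution: A_0 = 1, A_1 = 1, A_3 = 1, A_4 = 4, A_5 = 5, A_6 = 2, A_7 = 1, A_8 = 1. Minimum distance d = 1.

Enumerate all 2^4 = 16 messages m ∈ F_2^4.
For each, compute codeword c = mG in F_2^9, then tally its weight.
  m = 0000 → c = 000000000, weight = 0.
  m = 1000 → c = 111111011, weight = 8.
  m = 0100 → c = 101000110, weight = 4.
  m = 1100 → c = 010111101, weight = 6.
  m = 0010 → c = 101111011, weight = 7.
  m = 1010 → c = 010000000, weight = 1.
  m = 0110 → c = 000111101, weight = 5.
  m = 1110 → c = 111000110, weight = 5.
  m = 0001 → c = 000100111, weight = 4.
  m = 1001 → c = 111011100, weight = 6.
  m = 0101 → c = 101100001, weight = 4.
  m = 1101 → c = 010011010, weight = 4.
  m = 0011 → c = 101011100, weight = 5.
  m = 1011 → c = 010100111, weight = 5.
  m = 0111 → c = 000011010, weight = 3.
  m = 1111 → c = 111100001, weight = 5.
Tally weights:
  weight 0: 1 codewords.
  weight 1: 1 codewords.
  weight 3: 1 codewords.
  weight 4: 4 codewords.
  weight 5: 5 codewords.
  weight 6: 2 codewords.
  weight 7: 1 codewords.
  weight 8: 1 codewords.
Minimum distance d = smallest w > 0 with A_w > 0 = 1.
Sanity: Σ A_w = 16 = 2^4 = 16 ✓.


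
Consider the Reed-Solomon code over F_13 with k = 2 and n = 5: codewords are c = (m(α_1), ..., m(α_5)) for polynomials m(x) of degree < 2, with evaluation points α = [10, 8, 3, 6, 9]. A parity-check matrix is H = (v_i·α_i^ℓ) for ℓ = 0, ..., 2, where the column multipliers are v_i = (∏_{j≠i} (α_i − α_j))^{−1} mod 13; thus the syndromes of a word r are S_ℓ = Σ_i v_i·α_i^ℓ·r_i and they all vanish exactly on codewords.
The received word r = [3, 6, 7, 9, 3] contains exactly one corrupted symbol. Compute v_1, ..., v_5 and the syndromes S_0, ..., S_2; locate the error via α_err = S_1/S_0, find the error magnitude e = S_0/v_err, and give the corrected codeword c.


S = (12, 4, 10), error at position 5, error magnitude e = 5, c = [3, 6, 7, 9, 11].

Step 1: column multipliers v_i = (∏_{j≠i}(α_i − α_j))^{−1} mod 13.
  i = 1 (α = 10): (10−8)(10−3)(10−6)(10−9) = 2·7·4·1 = 56 ≡ 4, so v_1 = 4^{−1} = 10 (mod 13).
  i = 2 (α = 8): (8−10)(8−3)(8−6)(8−9) = (−2)·5·2·(−1) = 20 ≡ 7, so v_2 = 7^{−1} = 2 (mod 13).
  i = 3 (α = 3): (3−10)(3−8)(3−6)(3−9) = (−7)·(−5)·(−3)·(−6) = 630 ≡ 6, so v_3 = 6^{−1} = 11 (mod 13).
  i = 4 (α = 6): (6−10)(6−8)(6−3)(6−9) = (−4)·(−2)·3·(−3) = −72 ≡ 6, so v_4 = 6^{−1} = 11 (mod 13).
  i = 5 (α = 9): (9−10)(9−8)(9−3)(9−6) = (−1)·1·6·3 = −18 ≡ 8, so v_5 = 8^{−1} = 5 (mod 13).
  v = [10, 2, 11, 11, 5].
Step 2: syndromes of r = [3, 6, 7, 9, 3] (all sums mod 13).
  S_0 = Σ v_i r_i = 10·3 + 2·6 + 11·7 + 11·9 + 5·3 = 233 ≡ 12.
  S_1 = Σ v_i α_i r_i = 10·10·3 + 2·8·6 + 11·3·7 + 11·6·9 + 5·9·3 = 1356 ≡ 4.
  α_i^2 mod 13 = [9, 12, 9, 10, 3].
  S_2 = Σ v_i α_i^2 r_i = 10·9·3 + 2·12·6 + 11·9·7 + 11·10·9 + 5·3·3 = 2142 ≡ 10.
  S = (12, 4, 10) ≠ 0, so r is not a codeword (an error is present).
Step 3: locate the error. For a single error e at position i, S_ℓ = v_i·e·α_i^ℓ, so α_err = S_1/S_0.
  S_0^{−1} = 12^{−1} = 12 (mod 13), so α_err = 4·12 = 48 ≡ 9 = α_5. Error position i = 5.
  Consistency check: S_2/S_1 = 10·10 = 100 ≡ 9 = α_err ✓ (single-error assumption holds).
Step 4: error magnitude e = S_0/v_5 = S_0·∏_{j≠5}(α_5 − α_j) = 12·8 = 96 ≡ 5 (mod 13).
Step 5: correct position 5: c_5 = r_5 − e = 3 − 5 ≡ 11 (mod 13). Hence c = [3, 6, 7, 9, 11].
  Check: interpolating c through the α_i gives m(x) = 5 + 5·x (degree < 2) with m(α_i) = c_i for every i, so c is indeed a codeword.


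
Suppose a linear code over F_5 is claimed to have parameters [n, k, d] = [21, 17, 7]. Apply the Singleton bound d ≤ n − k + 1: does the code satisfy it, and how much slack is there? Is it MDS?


Singleton RHS = n − k + 1 = 5, slack = -2, bound violated (no such code; not MDS).

Singleton bound: d ≤ n − k + 1.
Here n = 21, k = 17, so n − k + 1 = 5.
Given d = 7, check d ≤ 5: NO.
Slack = (n − k + 1) − d = -2.
The slack is negative: d = 7 exceeds n − k + 1 = 5 by 2, so the Singleton bound is violated and no linear [21, 17, 7]_5 code can exist. In particular it is not MDS (MDS requires d = n − k + 1 exactly).
Description: the claimed parameters are [21, 17, 7]_5; such a code would be impossible (violates the Singleton bound).


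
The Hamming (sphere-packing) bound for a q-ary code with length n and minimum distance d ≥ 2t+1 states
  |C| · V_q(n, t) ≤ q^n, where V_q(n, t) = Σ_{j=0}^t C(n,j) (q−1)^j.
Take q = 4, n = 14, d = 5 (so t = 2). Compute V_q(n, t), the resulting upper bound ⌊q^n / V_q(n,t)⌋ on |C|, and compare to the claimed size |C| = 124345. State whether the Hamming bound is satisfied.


V_q(n, t) = 862, q^n = 268435456, Hamming bound = 311410, |C| = 124345 ≤ bound (satisfied).

Step 1: Compute V_q(n, t) = Σ_{j=0}^2 C(n, j) (q−1)^j.
  j = 0: C(14,0)·(3)^0 = 1·1 = 1.
  j = 1: C(14,1)·(3)^1 = 14·3 = 42.
  j = 2: C(14,2)·(3)^2 = 91·9 = 819.
  V_q(n, t) = 1 + 42 + 819 = 862.
Step 2: q^n = 4^14 = 268435456.
Step 3: Hamming bound ⌊q^n / V_q(n,t)⌋ = ⌊268435456/862⌋ = 311410.
Step 4: Compare |C| = 124345 to 311410: satisfied.
The claimed |C| lies below the Hamming bound.


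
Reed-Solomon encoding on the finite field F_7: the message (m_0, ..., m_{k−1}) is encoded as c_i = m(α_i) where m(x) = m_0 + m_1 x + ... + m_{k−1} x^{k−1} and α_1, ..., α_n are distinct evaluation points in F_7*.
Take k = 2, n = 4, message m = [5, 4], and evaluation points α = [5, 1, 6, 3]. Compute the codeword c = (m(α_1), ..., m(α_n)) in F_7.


c = [4, 2, 1, 3]

Message polynomial: m(x) = 5 + 4·x (mod 7).
For each evaluation point α_i, compute m(α_i) mod 7:
  α_1 = 5: Horner steps 4 → 4, so m(5) = 4.
  α_2 = 1: Horner steps 4 → 2, so m(1) = 2.
  α_3 = 6: Horner steps 4 → 1, so m(6) = 1.
  α_4 = 3: Horner steps 4 → 3, so m(3) = 3.
Codeword c = [4, 2, 1, 3] ∈ F_7^4.


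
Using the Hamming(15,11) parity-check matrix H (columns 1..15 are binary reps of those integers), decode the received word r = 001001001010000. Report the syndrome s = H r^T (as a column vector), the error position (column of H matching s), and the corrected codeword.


s = (0, 1, 1, 1)^T, error position = 7, corrected codeword c = 001001101010000

Compute s = H r^T mod 2 one row at a time:
  s_1 = 0 + 1 + 0 + 1 + 0 + 0 + 0 + 0 = 2 ≡ 0 (mod 2).
  s_2 = 0 + 0 + 1 + 0 + 0 + 0 + 0 + 0 = 1 ≡ 1 (mod 2).
  s_3 = 0 + 1 + 1 + 0 + 0 + 1 + 0 + 0 = 3 ≡ 1 (mod 2).
  s_4 = 0 + 1 + 0 + 0 + 1 + 1 + 0 + 0 = 3 ≡ 1 (mod 2).
s = (0, 1, 1, 1)^T — this equals column 7 of H (binary 0111), so error is at position 7.
Correct: flip bit 7 of r = 001001001010000 to get c = 001001101010000.


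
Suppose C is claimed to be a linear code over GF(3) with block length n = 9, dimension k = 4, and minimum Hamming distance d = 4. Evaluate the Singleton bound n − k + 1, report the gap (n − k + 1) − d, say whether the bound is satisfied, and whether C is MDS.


Singleton RHS = n − k + 1 = 6, slack = 2, bound satisfied, not MDS.

Singleton bound: d ≤ n − k + 1.
Here n = 9, k = 4, so n − k + 1 = 6.
Given d = 4, check d ≤ 6: YES.
Slack = (n − k + 1) − d = 2.
The code is NOT MDS (slack = 2 > 0).
Description: the claimed parameters are [9, 4, 4]_3; such a code would be non-MDS.


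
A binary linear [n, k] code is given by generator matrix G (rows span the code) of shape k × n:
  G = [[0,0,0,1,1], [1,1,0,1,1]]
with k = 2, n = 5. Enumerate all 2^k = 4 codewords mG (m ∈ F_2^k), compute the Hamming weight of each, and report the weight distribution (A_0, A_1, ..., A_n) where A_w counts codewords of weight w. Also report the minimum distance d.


Weight distribution: A_0 = 1, A_2 = 2, A_4 = 1. Minimum distance d = 2.

Enumerate all 2^2 = 4 messages m ∈ F_2^2.
For each, compute codeword c = mG in F_2^5, then tally its weight.
  m = 00 → c = 00000, weight = 0.
  m = 10 → c = 00011, weight = 2.
  m = 01 → c = 11011, weight = 4.
  m = 11 → c = 11000, weight = 2.
Tally weights:
  weight 0: 1 codewords.
  weight 2: 2 codewords.
  weight 4: 1 codewords.
Minimum distance d = smallest w > 0 with A_w > 0 = 2.
Sanity: Σ A_w = 4 = 2^2 = 4 ✓.


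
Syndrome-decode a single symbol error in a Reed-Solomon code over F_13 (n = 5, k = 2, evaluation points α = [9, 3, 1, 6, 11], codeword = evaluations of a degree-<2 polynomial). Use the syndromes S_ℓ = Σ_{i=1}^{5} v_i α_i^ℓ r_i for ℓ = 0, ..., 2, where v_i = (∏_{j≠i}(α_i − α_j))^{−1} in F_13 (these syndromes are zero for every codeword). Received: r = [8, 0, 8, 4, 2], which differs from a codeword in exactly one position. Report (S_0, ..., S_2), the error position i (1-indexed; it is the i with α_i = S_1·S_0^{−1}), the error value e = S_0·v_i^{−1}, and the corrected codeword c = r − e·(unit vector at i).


S = (4, 4, 4), error at position 3, error magnitude e = 2, c = [8, 0, 6, 4, 2].

Step 1: column multipliers v_i = (∏_{j≠i}(α_i − α_j))^{−1} mod 13.
  i = 1 (α = 9): (9−3)(9−1)(9−6)(9−11) = 6·8·3·(−2) = −288 ≡ 11, so v_1 = 11^{−1} = 6 (mod 13).
  i = 2 (α = 3): (3−9)(3−1)(3−6)(3−11) = (−6)·2·(−3)·(−8) = −288 ≡ 11, so v_2 = 11^{−1} = 6 (mod 13).
  i = 3 (α = 1): (1−9)(1−3)(1−6)(1−11) = (−8)·(−2)·(−5)·(−10) = 800 ≡ 7, so v_3 = 7^{−1} = 2 (mod 13).
  i = 4 (α = 6): (6−9)(6−3)(6−1)(6−11) = (−3)·3·5·(−5) = 225 ≡ 4, so v_4 = 4^{−1} = 10 (mod 13).
  i = 5 (α = 11): (11−9)(11−3)(11−1)(11−6) = 2·8·10·5 = 800 ≡ 7, so v_5 = 7^{−1} = 2 (mod 13).
  v = [6, 6, 2, 10, 2].
Step 2: syndromes of r = [8, 0, 8, 4, 2] (all sums mod 13).
  S_0 = Σ v_i r_i = 6·8 + 6·0 + 2·8 + 10·4 + 2·2 = 108 ≡ 4.
  S_1 = Σ v_i α_i r_i = 6·9·8 + 6·3·0 + 2·1·8 + 10·6·4 + 2·11·2 = 732 ≡ 4.
  α_i^2 mod 13 = [3, 9, 1, 10, 4].
  S_2 = Σ v_i α_i^2 r_i = 6·3·8 + 6·9·0 + 2·1·8 + 10·10·4 + 2·4·2 = 576 ≡ 4.
  S = (4, 4, 4) ≠ 0, so r is not a codeword (an error is present).
Step 3: locate the error. For a single error e at position i, S_ℓ = v_i·e·α_i^ℓ, so α_err = S_1/S_0.
  S_0^{−1} = 4^{−1} = 10 (mod 13), so α_err = 4·10 = 40 ≡ 1 = α_3. Error position i = 3.
  Consistency check: S_2/S_1 = 4·10 = 40 ≡ 1 = α_err ✓ (single-error assumption holds).
Step 4: error magnitude e = S_0/v_3 = S_0·∏_{j≠3}(α_3 − α_j) = 4·7 = 28 ≡ 2 (mod 13).
Step 5: correct position 3: c_3 = r_3 − e = 8 − 2 ≡ 6 (mod 13). Hence c = [8, 0, 6, 4, 2].
  Check: interpolating c through the α_i gives m(x) = 9 + 10·x (degree < 2) with m(α_i) = c_i for every i, so c is indeed a codeword.


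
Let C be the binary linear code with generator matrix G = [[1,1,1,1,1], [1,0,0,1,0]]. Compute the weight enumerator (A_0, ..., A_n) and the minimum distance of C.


Weight distribution: A_0 = 1, A_2 = 1, A_3 = 1, A_5 = 1. Minimum distance d = 2.

Enumerate all 2^2 = 4 messages m ∈ F_2^2.
For each, compute codeword c = mG in F_2^5, then tally its weight.
  m = 00 → c = 00000, weight = 0.
  m = 10 → c = 11111, weight = 5.
  m = 01 → c = 10010, weight = 2.
  m = 11 → c = 01101, weight = 3.
Tally weights:
  weight 0: 1 codewords.
  weight 2: 1 codewords.
  weight 3: 1 codewords.
  weight 5: 1 codewords.
Minimum distance d = smallest w > 0 with A_w > 0 = 2.
Sanity: Σ A_w = 4 = 2^2 = 4 ✓.


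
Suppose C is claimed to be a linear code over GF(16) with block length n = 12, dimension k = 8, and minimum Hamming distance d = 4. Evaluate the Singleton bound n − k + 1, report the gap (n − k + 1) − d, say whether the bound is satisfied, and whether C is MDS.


Singleton RHS = n − k + 1 = 5, slack = 1, bound satisfied, not MDS.

Singleton bound: d ≤ n − k + 1.
Here n = 12, k = 8, so n − k + 1 = 5.
Given d = 4, check d ≤ 5: YES.
Slack = (n − k + 1) − d = 1.
The code is NOT MDS (slack = 1 > 0).
Description: the claimed parameters are [12, 8, 4]_16; such a code would be non-MDS.


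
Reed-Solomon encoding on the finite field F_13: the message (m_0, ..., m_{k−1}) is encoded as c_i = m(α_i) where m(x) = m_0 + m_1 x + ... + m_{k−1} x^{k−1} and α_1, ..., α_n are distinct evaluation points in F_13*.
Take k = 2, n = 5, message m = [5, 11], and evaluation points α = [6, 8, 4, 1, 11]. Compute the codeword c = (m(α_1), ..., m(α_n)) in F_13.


c = [6, 2, 10, 3, 9]

Message polynomial: m(x) = 5 + 11·x (mod 13).
For each evaluation point α_i, compute m(α_i) mod 13:
  α_1 = 6: Horner steps 11 → 6, so m(6) = 6.
  α_2 = 8: Horner steps 11 → 2, so m(8) = 2.
  α_3 = 4: Horner steps 11 → 10, so m(4) = 10.
  α_4 = 1: Horner steps 11 → 3, so m(1) = 3.
  α_5 = 11: Horner steps 11 → 9, so m(11) = 9.
Codeword c = [6, 2, 10, 3, 9] ∈ F_13^5.


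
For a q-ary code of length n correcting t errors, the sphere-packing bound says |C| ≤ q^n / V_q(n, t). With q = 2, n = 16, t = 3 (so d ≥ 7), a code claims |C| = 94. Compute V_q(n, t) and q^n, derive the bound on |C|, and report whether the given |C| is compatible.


V_q(n, t) = 697, q^n = 65536, Hamming bound = 94, |C| = 94 ≤ bound (satisfied).

Step 1: Compute V_q(n, t) = Σ_{j=0}^3 C(n, j) (q−1)^j.
  j = 0: C(16,0)·(1)^0 = 1·1 = 1.
  j = 1: C(16,1)·(1)^1 = 16·1 = 16.
  j = 2: C(16,2)·(1)^2 = 120·1 = 120.
  j = 3: C(16,3)·(1)^3 = 560·1 = 560.
  V_q(n, t) = 1 + 16 + 120 + 560 = 697.
Step 2: q^n = 2^16 = 65536.
Step 3: Hamming bound ⌊q^n / V_q(n,t)⌋ = ⌊65536/697⌋ = 94.
Step 4: Compare |C| = 94 to 94: satisfied.
The claimed |C| lies at the Hamming bound (tight).


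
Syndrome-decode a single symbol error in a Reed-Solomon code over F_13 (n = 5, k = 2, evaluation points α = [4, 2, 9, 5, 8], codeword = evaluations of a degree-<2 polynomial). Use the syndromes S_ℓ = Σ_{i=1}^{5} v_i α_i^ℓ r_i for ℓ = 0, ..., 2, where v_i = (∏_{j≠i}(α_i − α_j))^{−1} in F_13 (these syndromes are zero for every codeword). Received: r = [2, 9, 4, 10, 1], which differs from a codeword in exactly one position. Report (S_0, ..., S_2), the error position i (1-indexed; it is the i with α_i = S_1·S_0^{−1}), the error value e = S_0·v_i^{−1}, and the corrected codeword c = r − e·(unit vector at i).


S = (7, 9, 6), error at position 4, error magnitude e = 5, c = [2, 9, 4, 5, 1].

Step 1: column multipliers v_i = (∏_{j≠i}(α_i − α_j))^{−1} mod 13.
  i = 1 (α = 4): (4−2)(4−9)(4−5)(4−8) = 2·(−5)·(−1)·(−4) = −40 ≡ 12, so v_1 = 12^{−1} = 12 (mod 13).
  i = 2 (α = 2): (2−4)(2−9)(2−5)(2−8) = (−2)·(−7)·(−3)·(−6) = 252 ≡ 5, so v_2 = 5^{−1} = 8 (mod 13).
  i = 3 (α = 9): (9−4)(9−2)(9−5)(9−8) = 5·7·4·1 = 140 ≡ 10, so v_3 = 10^{−1} = 4 (mod 13).
  i = 4 (α = 5): (5−4)(5−2)(5−9)(5−8) = 1·3·(−4)·(−3) = 36 ≡ 10, so v_4 = 10^{−1} = 4 (mod 13).
  i = 5 (α = 8): (8−4)(8−2)(8−9)(8−5) = 4·6·(−1)·3 = −72 ≡ 6, so v_5 = 6^{−1} = 11 (mod 13).
  v = [12, 8, 4, 4, 11].
Step 2: syndromes of r = [2, 9, 4, 10, 1] (all sums mod 13).
  S_0 = Σ v_i r_i = 12·2 + 8·9 + 4·4 + 4·10 + 11·1 = 163 ≡ 7.
  S_1 = Σ v_i α_i r_i = 12·4·2 + 8·2·9 + 4·9·4 + 4·5·10 + 11·8·1 = 672 ≡ 9.
  α_i^2 mod 13 = [3, 4, 3, 12, 12].
  S_2 = Σ v_i α_i^2 r_i = 12·3·2 + 8·4·9 + 4·3·4 + 4·12·10 + 11·12·1 = 1020 ≡ 6.
  S = (7, 9, 6) ≠ 0, so r is not a codeword (an error is present).
Step 3: locate the error. For a single error e at position i, S_ℓ = v_i·e·α_i^ℓ, so α_err = S_1/S_0.
  S_0^{−1} = 7^{−1} = 2 (mod 13), so α_err = 9·2 = 18 ≡ 5 = α_4. Error position i = 4.
  Consistency check: S_2/S_1 = 6·3 = 18 ≡ 5 = α_err ✓ (single-error assumption holds).
Step 4: error magnitude e = S_0/v_4 = S_0·∏_{j≠4}(α_4 − α_j) = 7·10 = 70 ≡ 5 (mod 13).
Step 5: correct position 4: c_4 = r_4 − e = 10 − 5 ≡ 5 (mod 13). Hence c = [2, 9, 4, 5, 1].
  Check: interpolating c through the α_i gives m(x) = 3 + 3·x (degree < 2) with m(α_i) = c_i for every i, so c is indeed a codeword.


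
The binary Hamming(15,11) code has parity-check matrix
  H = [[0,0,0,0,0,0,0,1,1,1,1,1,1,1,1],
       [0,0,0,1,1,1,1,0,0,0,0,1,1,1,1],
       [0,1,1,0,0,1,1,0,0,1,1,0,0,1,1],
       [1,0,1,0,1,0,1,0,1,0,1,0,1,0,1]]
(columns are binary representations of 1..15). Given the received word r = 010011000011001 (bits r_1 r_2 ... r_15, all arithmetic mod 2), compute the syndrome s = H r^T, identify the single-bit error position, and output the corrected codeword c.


s = (1, 0, 0, 1)^T, error position = 9, corrected codeword c = 010011001011001

Compute s = H r^T mod 2 one row at a time:
  s_1 = 0 + 0 + 0 + 1 + 1 + 0 + 0 + 1 = 3 ≡ 1 (mod 2).
  s_2 = 0 + 1 + 1 + 0 + 1 + 0 + 0 + 1 = 4 ≡ 0 (mod 2).
  s_3 = 1 + 0 + 1 + 0 + 0 + 1 + 0 + 1 = 4 ≡ 0 (mod 2).
  s_4 = 0 + 0 + 1 + 0 + 0 + 1 + 0 + 1 = 3 ≡ 1 (mod 2).
s = (1, 0, 0, 1)^T — this equals column 9 of H (binary 1001), so error is at position 9.
Correct: flip bit 9 of r = 010011000011001 to get c = 010011001011001.


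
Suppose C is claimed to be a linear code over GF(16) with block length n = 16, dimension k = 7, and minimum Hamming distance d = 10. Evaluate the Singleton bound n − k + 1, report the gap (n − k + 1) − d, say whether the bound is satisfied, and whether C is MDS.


Singleton RHS = n − k + 1 = 10, slack = 0, bound satisfied, MDS.

Singleton bound: d ≤ n − k + 1.
Here n = 16, k = 7, so n − k + 1 = 10.
Given d = 10, check d ≤ 10: YES.
Slack = (n − k + 1) − d = 0.
The code is MDS (slack = 0).
Description: the claimed parameters are [16, 7, 10]_16; such a code would be MDS (meets Singleton bound).


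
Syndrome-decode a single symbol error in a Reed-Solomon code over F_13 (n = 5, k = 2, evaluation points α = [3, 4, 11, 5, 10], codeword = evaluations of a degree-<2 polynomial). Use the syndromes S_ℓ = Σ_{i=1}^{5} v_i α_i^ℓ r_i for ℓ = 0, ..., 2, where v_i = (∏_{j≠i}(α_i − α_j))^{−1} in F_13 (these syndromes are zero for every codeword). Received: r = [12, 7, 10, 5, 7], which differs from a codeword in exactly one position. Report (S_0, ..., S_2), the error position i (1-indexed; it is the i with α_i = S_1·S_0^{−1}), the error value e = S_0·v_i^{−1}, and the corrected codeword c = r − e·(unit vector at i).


S = (7, 2, 8), error at position 2, error magnitude e = 5, c = [12, 2, 10, 5, 7].

Step 1: column multipliers v_i = (∏_{j≠i}(α_i − α_j))^{−1} mod 13.
  i = 1 (α = 3): (3−4)(3−11)(3−5)(3−10) = (−1)·(−8)·(−2)·(−7) = 112 ≡ 8, so v_1 = 8^{−1} = 5 (mod 13).
  i = 2 (α = 4): (4−3)(4−11)(4−5)(4−10) = 1·(−7)·(−1)·(−6) = −42 ≡ 10, so v_2 = 10^{−1} = 4 (mod 13).
  i = 3 (α = 11): (11−3)(11−4)(11−5)(11−10) = 8·7·6·1 = 336 ≡ 11, so v_3 = 11^{−1} = 6 (mod 13).
  i = 4 (α = 5): (5−3)(5−4)(5−11)(5−10) = 2·1·(−6)·(−5) = 60 ≡ 8, so v_4 = 8^{−1} = 5 (mod 13).
  i = 5 (α = 10): (10−3)(10−4)(10−11)(10−5) = 7·6·(−1)·5 = −210 ≡ 11, so v_5 = 11^{−1} = 6 (mod 13).
  v = [5, 4, 6, 5, 6].
Step 2: syndromes of r = [12, 7, 10, 5, 7] (all sums mod 13).
  S_0 = Σ v_i r_i = 5·12 + 4·7 + 6·10 + 5·5 + 6·7 = 215 ≡ 7.
  S_1 = Σ v_i α_i r_i = 5·3·12 + 4·4·7 + 6·11·10 + 5·5·5 + 6·10·7 = 1497 ≡ 2.
  α_i^2 mod 13 = [9, 3, 4, 12, 9].
  S_2 = Σ v_i α_i^2 r_i = 5·9·12 + 4·3·7 + 6·4·10 + 5·12·5 + 6·9·7 = 1542 ≡ 8.
  S = (7, 2, 8) ≠ 0, so r is not a codeword (an error is present).
Step 3: locate the error. For a single error e at position i, S_ℓ = v_i·e·α_i^ℓ, so α_err = S_1/S_0.
  S_0^{−1} = 7^{−1} = 2 (mod 13), so α_err = 2·2 = 4 ≡ 4 = α_2. Error position i = 2.
  Consistency check: S_2/S_1 = 8·7 = 56 ≡ 4 = α_err ✓ (single-error assumption holds).
Step 4: error magnitude e = S_0/v_2 = S_0·∏_{j≠2}(α_2 − α_j) = 7·10 = 70 ≡ 5 (mod 13).
Step 5: correct position 2: c_2 = r_2 − e = 7 − 5 ≡ 2 (mod 13). Hence c = [12, 2, 10, 5, 7].
  Check: interpolating c through the α_i gives m(x) = 3 + 3·x (degree < 2) with m(α_i) = c_i for every i, so c is indeed a codeword.


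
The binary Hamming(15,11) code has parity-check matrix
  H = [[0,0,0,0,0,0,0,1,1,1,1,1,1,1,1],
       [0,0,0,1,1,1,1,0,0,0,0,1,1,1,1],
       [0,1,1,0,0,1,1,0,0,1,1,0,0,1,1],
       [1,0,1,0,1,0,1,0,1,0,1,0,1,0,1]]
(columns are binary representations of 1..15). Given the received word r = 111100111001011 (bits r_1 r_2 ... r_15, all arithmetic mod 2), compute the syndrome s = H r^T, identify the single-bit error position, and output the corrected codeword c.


s = (1, 1, 1, 1)^T, error position = 15, corrected codeword c = 111100111001010

Compute s = H r^T mod 2 one row at a time:
  s_1 = 1 + 1 + 0 + 0 + 1 + 0 + 1 + 1 = 5 ≡ 1 (mod 2).
  s_2 = 1 + 0 + 0 + 1 + 1 + 0 + 1 + 1 = 5 ≡ 1 (mod 2).
  s_3 = 1 + 1 + 0 + 1 + 0 + 0 + 1 + 1 = 5 ≡ 1 (mod 2).
  s_4 = 1 + 1 + 0 + 1 + 1 + 0 + 0 + 1 = 5 ≡ 1 (mod 2).
s = (1, 1, 1, 1)^T — this equals column 15 of H (binary 1111), so error is at position 15.
Correct: flip bit 15 of r = 111100111001011 to get c = 111100111001010.
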